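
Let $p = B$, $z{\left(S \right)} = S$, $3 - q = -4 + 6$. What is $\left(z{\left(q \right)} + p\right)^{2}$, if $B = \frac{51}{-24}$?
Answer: $\frac{81}{64} \approx 1.2656$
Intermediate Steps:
$q = 1$ ($q = 3 - \left(-4 + 6\right) = 3 - 2 = 1$)
$B = - \frac{17}{8}$ ($B = 51 \left(- \frac{1}{24}\right) = - \frac{17}{8} \approx -2.125$)
$p = - \frac{17}{8} \approx -2.125$
$\left(z{\left(q \right)} + p\right)^{2} = \left(1 - \frac{17}{8}\right)^{2} = \left(- \frac{9}{8}\right)^{2} = \frac{81}{64}$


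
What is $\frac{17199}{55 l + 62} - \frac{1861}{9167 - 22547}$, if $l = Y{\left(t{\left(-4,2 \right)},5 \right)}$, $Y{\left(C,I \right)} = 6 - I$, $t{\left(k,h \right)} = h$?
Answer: $\frac{1968721}{13380} \approx 147.14$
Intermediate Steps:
$l = 1$ ($l = 6 - 5 = 1$)
$\frac{17199}{55 l + 62} - \frac{1861}{9167 - 22547} = \frac{17199}{55 \cdot 1 + 62} - \frac{1861}{9167 - 22547} = \frac{17199}{55 + 62} - \frac{1861}{-13380} = \frac{17199}{117} - - \frac{1861}{13380} = 17199 \cdot \frac{1}{117} + \frac{1861}{13380} = 147 + \frac{1861}{13380} = \frac{1968721}{13380}$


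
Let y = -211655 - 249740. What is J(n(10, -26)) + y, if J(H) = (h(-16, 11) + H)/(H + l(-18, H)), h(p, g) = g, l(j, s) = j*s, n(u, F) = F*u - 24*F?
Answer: -2855112635/6188 ≈ -4.6140e+5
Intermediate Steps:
n(u, F) = -24*F + F*u
J(H) = -(11 + H)/(17*H) (J(H) = (11 + H)/(H - 18*H) = (11 + H)/((-17*H)) = (11 + H)*(-1/(17*H)) = -(11 + H)/(17*H))
y = -461395
J(n(10, -26)) + y = (-11 - (-26)*(-24 + 10))/(17*((-26*(-24 + 10)))) - 461395 = (-11 - (-26)*(-14))/(17*((-26*(-14)))) - 461395 = (1/17)*(-11 - 1*364)/364 - 461395 = (1/17)*(1/364)*(-11 - 364) - 461395 = (1/17)*(1/364)*(-375) - 461395 = -375/6188 - 461395 = -2855112635/6188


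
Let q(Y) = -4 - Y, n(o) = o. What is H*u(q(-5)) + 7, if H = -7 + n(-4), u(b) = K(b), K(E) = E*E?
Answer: -4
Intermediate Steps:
K(E) = E²
u(b) = b²
H = -11 (H = -7 - 4 = -11)
H*u(q(-5)) + 7 = -11*(-4 - 1*(-5))² + 7 = -11*(-4 + 5)² + 7 = -11*1² + 7 = -11*1 + 7 = -11 + 7 = -4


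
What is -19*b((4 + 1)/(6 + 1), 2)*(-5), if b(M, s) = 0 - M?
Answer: -475/7 ≈ -67.857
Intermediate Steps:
b(M, s) = -M
-19*b((4 + 1)/(6 + 1), 2)*(-5) = -(-19)*(4 + 1)/(6 + 1)*(-5) = -(-19)*5/7*(-5) = -19*(-5/7)*(-5) = (95/7)*(-5) = -475/7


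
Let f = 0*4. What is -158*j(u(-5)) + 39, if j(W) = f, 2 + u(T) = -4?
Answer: 39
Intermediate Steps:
u(T) = -6 (u(T) = -2 - 4 = -6)
f = 0
j(W) = 0
-158*j(u(-5)) + 39 = -158*0 + 39 = 0 + 39 = 39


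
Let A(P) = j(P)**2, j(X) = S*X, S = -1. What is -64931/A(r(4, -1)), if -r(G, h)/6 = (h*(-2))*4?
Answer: -64931/2304 ≈ -28.182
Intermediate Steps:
j(X) = -X
r(G, h) = 48*h (r(G, h) = -6*h*(-2)*4 = -6*(-2*h)*4 = -(-48)*h = 48*h)
A(P) = P**2 (A(P) = (-P)**2 = P**2)
-64931/A(r(4, -1)) = -64931/((48*(-1))**2) = -64931/((-48)**2) = -64931/2304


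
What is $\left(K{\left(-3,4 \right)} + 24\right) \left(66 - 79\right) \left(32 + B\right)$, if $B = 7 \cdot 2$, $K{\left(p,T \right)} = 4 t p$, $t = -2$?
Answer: $-28704$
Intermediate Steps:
$K{\left(p,T \right)} = - 8 p$ ($K{\left(p,T \right)} = 4 \left(-2\right) p = - 8 p$)
$B = 14$
$\left(K{\left(-3,4 \right)} + 24\right) \left(66 - 79\right) \left(32 + B\right) = \left(\left(-8\right) \left(-3\right) + 24\right) \left(66 - 79\right) \left(32 + 14\right) = \left(24 + 24\right) \left(-13\right) 46 = 48 \left(-13\right) 46 = \left(-624\right) 46 = -28704$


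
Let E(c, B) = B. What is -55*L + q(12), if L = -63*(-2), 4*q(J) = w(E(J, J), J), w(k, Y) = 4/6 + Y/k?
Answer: -83155/12 ≈ -6929.6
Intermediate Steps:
w(k, Y) = 2/3 + Y/k (w(k, Y) = 4*(1/6) + Y/k = 2/3 + Y/k)
q(J) = 5/12 (q(J) = (2/3 + J/J)/4 = (2/3 + 1)/4 = (1/4)*(5/3) = 5/12)
L = 126
-55*L + q(12) = -55*126 + 5/12 = -6930 + 5/12 = -83155/12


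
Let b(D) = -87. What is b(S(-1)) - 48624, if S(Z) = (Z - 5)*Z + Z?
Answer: -48711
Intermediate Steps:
S(Z) = Z + Z*(-5 + Z) (S(Z) = (-5 + Z)*Z + Z = Z*(-5 + Z) + Z = Z + Z*(-5 + Z))
b(S(-1)) - 48624 = -87 - 48624 = -48711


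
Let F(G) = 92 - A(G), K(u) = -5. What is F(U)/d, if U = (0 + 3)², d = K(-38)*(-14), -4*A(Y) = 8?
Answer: 47/35 ≈ 1.3429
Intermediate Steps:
A(Y) = -2 (A(Y) = -¼*8 = -2)
d = 70 (d = -5*(-14) = 70)
U = 9 (U = 3² = 9)
F(G) = 94 (F(G) = 92 - 1*(-2) = 92 + 2 = 94)
F(U)/d = 94/70 = 94*(1/70) = 47/35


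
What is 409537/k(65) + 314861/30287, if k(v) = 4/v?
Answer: 806238322179/121148 ≈ 6.6550e+6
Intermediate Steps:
409537/k(65) + 314861/30287 = 409537/((4/65)) + 314861/30287 = 409537/((4*(1/65))) + 314861*(1/30287) = 409537/(4/65) + 314861/30287 = 409537*(65/4) + 314861/30287 = 26619905/4 + 314861/30287 = 806238322179/121148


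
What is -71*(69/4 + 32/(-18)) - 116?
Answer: -43723/36 ≈ -1214.5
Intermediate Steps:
-71*(69/4 + 32/(-18)) - 116 = -71*(69*(¼) + 32*(-1/18)) - 116 = -71*(69/4 - 16/9) - 116 = -71*557/36 - 116 = -39547/36 - 116 = -43723/36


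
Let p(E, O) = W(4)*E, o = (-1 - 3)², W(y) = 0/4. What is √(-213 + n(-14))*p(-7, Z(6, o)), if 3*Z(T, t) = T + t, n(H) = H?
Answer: 0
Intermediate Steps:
W(y) = 0 (W(y) = 0*(¼) = 0)
o = 16 (o = (-4)² = 16)
Z(T, t) = T/3 + t/3 (Z(T, t) = (T + t)/3 = T/3 + t/3)
p(E, O) = 0 (p(E, O) = 0*E = 0)
√(-213 + n(-14))*p(-7, Z(6, o)) = √(-213 - 14)*0 = √(-227)*0 = (I*√227)*0 = 0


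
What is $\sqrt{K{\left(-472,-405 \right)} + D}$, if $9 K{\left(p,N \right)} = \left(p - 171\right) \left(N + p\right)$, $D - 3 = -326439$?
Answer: $\frac{i \sqrt{2374013}}{3} \approx 513.59 i$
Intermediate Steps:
$D = -326436$ ($D = 3 - 326439 = -326436$)
$K{\left(p,N \right)} = \frac{\left(-171 + p\right) \left(N + p\right)}{9}$ ($K{\left(p,N \right)} = \frac{\left(p - 171\right) \left(N + p\right)}{9} = \frac{\left(-171 + p\right) \left(N + p\right)}{9}$)
$\sqrt{K{\left(-472,-405 \right)} + D} = \sqrt{\left(\left(-19\right) \left(-405\right) - -8968 + \frac{\left(-472\right)^{2}}{9} + \frac{1}{9} \left(-405\right) \left(-472\right)\right) - 326436} = \sqrt{\left(7695 + 8968 + \frac{1}{9} \cdot 222784 + 21240\right) - 326436} = \sqrt{\left(7695 + 8968 + \frac{222784}{9} + 21240\right) - 326436} = \sqrt{\frac{563911}{9} - 326436} = \sqrt{- \frac{2374013}{9}} = \frac{i \sqrt{2374013}}{3}$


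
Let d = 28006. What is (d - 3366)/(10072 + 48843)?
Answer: 4928/11783 ≈ 0.41823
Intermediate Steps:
(d - 3366)/(10072 + 48843) = (28006 - 3366)/(10072 + 48843) = 24640/58915 = 24640*(1/58915) = 4928/11783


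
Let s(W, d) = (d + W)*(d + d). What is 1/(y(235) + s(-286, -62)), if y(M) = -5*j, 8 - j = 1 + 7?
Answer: 1/43152 ≈ 2.3174e-5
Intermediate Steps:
j = 0 (j = 8 - (1 + 7) = 8 - 1*8 = 8 - 8 = 0)
y(M) = 0 (y(M) = -5*0 = 0)
s(W, d) = 2*d*(W + d) (s(W, d) = (W + d)*(2*d) = 2*d*(W + d))
1/(y(235) + s(-286, -62)) = 1/(0 + 2*(-62)*(-286 - 62)) = 1/(0 + 2*(-62)*(-348)) = 1/(0 + 43152) = 1/43152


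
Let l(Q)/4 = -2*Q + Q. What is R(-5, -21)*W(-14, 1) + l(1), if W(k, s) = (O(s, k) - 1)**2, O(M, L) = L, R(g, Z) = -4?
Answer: -904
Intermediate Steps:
l(Q) = -4*Q (l(Q) = 4*(-2*Q + Q) = 4*(-Q) = -4*Q)
W(k, s) = (-1 + k)**2 (W(k, s) = (k - 1)**2 = (-1 + k)**2)
R(-5, -21)*W(-14, 1) + l(1) = -4*(-1 - 14)**2 - 4*1 = -4*(-15)**2 - 4 = -4*225 - 4 = -900 - 4 = -904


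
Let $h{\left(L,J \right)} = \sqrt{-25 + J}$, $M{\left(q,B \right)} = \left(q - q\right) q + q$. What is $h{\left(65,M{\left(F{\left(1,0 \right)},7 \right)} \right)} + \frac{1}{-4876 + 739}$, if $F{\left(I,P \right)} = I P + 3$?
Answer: $- \frac{1}{4137} + i \sqrt{22} \approx -0.00024172 + 4.6904 i$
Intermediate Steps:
$F{\left(I,P \right)} = 3 + I P$
$M{\left(q,B \right)} = q$ ($M{\left(q,B \right)} = 0 q + q = 0 + q = q$)
$h{\left(65,M{\left(F{\left(1,0 \right)},7 \right)} \right)} + \frac{1}{-4876 + 739} = \sqrt{-25 + \left(3 + 1 \cdot 0\right)} + \frac{1}{-4876 + 739} = \sqrt{-25 + \left(3 + 0\right)} + \frac{1}{-4137} = \sqrt{-25 + 3} - \frac{1}{4137} = \sqrt{-22} - \frac{1}{4137} = i \sqrt{22} - \frac{1}{4137} = - \frac{1}{4137} + i \sqrt{22}$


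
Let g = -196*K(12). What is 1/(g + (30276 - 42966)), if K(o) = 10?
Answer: -1/14650 ≈ -6.8259e-5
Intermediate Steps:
g = -1960 (g = -196*10 = -1960)
1/(g + (30276 - 42966)) = 1/(-1960 + (30276 - 42966)) = 1/(-1960 - 12690) = 1/(-14650) = -1/14650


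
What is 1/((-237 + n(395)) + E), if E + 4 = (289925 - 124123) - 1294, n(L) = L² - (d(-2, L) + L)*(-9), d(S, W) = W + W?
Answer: 1/330957 ≈ 3.0215e-6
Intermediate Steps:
d(S, W) = 2*W
n(L) = L² + 27*L (n(L) = L² - (2*L + L)*(-9) = L² - 3*L*(-9) = L² - (-27)*L = L² + 27*L)
E = 164504 (E = -4 + ((289925 - 124123) - 1294) = -4 + (165802 - 1294) = -4 + 164508 = 164504)
1/((-237 + n(395)) + E) = 1/((-237 + 395*(27 + 395)) + 164504) = 1/((-237 + 395*422) + 164504) = 1/((-237 + 166690) + 164504) = 1/(166453 + 164504) = 1/330957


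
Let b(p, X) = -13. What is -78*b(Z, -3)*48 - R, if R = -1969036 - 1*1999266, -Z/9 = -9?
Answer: 4016974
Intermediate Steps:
Z = 81 (Z = -9*(-9) = 81)
R = -3968302 (R = -1969036 - 1999266 = -3968302)
-78*b(Z, -3)*48 - R = -78*(-13)*48 - 1*(-3968302) = 1014*48 + 3968302 = 48672 + 3968302 = 4016974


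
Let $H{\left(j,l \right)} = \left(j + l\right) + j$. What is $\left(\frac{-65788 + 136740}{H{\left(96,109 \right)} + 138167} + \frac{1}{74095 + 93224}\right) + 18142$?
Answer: $\frac{35027638790635}{1930693941} \approx 18143.0$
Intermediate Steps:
$H{\left(j,l \right)} = l + 2 j$
$\left(\frac{-65788 + 136740}{H{\left(96,109 \right)} + 138167} + \frac{1}{74095 + 93224}\right) + 18142 = \left(\frac{-65788 + 136740}{\left(109 + 2 \cdot 96\right) + 138167} + \frac{1}{74095 + 93224}\right) + 18142 = \left(\frac{70952}{\left(109 + 192\right) + 138167} + \frac{1}{167319}\right) + 18142 = \left(\frac{70952}{301 + 138167} + \frac{1}{167319}\right) + 18142 = \left(\frac{70952}{138468} + \frac{1}{167319}\right) + 18142 = \left(70952 \cdot \frac{1}{138468} + \frac{1}{167319}\right) + 18142 = \left(\frac{17738}{34617} + \frac{1}{167319}\right) + 18142 = \frac{989313013}{1930693941} + 18142 = \frac{35027638790635}{1930693941}$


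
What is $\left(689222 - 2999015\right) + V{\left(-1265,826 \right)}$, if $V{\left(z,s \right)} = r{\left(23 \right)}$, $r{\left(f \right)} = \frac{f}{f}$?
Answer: $-2309792$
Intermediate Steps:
$r{\left(f \right)} = 1$
$V{\left(z,s \right)} = 1$
$\left(689222 - 2999015\right) + V{\left(-1265,826 \right)} = \left(689222 - 2999015\right) + 1 = -2309793 + 1 = -2309792$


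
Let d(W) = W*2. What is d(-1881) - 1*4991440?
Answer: -4995202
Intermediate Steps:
d(W) = 2*W
d(-1881) - 1*4991440 = 2*(-1881) - 1*4991440 = -3762 - 4991440 = -4995202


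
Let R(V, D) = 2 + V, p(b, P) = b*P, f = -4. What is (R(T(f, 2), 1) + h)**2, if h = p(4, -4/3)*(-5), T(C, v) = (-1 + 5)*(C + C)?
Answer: 100/9 ≈ 11.111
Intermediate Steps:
p(b, P) = P*b
T(C, v) = 8*C (T(C, v) = 4*(2*C) = 8*C)
h = 80/3 (h = (-4/3*4)*(-5) = (-4*1/3*4)*(-5) = -4/3*4*(-5) = -16/3*(-5) = 80/3 ≈ 26.667)
(R(T(f, 2), 1) + h)**2 = ((2 + 8*(-4)) + 80/3)**2 = ((2 - 32) + 80/3)**2 = (-30 + 80/3)**2 = (-10/3)**2 = 100/9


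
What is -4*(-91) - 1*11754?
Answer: -11390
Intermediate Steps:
-4*(-91) - 1*11754 = 364 - 11754 = -11390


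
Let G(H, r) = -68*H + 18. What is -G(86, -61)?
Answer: 5830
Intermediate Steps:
G(H, r) = 18 - 68*H
-G(86, -61) = -(18 - 68*86) = -(18 - 5848) = -1*(-5830) = 5830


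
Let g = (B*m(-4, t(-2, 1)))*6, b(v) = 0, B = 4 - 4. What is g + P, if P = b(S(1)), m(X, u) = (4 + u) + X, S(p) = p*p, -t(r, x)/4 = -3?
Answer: 0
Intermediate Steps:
t(r, x) = 12 (t(r, x) = -4*(-3) = 12)
S(p) = p²
m(X, u) = 4 + X + u
B = 0
P = 0
g = 0 (g = (0*(4 - 4 + 12))*6 = (0*12)*6 = 0*6 = 0)
g + P = 0 + 0 = 0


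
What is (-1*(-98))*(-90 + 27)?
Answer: -6174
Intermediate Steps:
(-1*(-98))*(-90 + 27) = 98*(-63) = -6174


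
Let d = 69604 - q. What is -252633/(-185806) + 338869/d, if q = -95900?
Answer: 52387832723/15375818112 ≈ 3.4072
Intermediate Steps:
d = 165504 (d = 69604 - 1*(-95900) = 69604 + 95900 = 165504)
-252633/(-185806) + 338869/d = -252633/(-185806) + 338869/165504 = -252633*(-1/185806) + 338869*(1/165504) = 252633/185806 + 338869/165504 = 52387832723/15375818112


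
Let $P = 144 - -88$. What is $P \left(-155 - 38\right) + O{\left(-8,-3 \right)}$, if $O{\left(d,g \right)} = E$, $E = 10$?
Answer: $-44766$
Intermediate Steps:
$O{\left(d,g \right)} = 10$
$P = 232$ ($P = 144 + 88 = 232$)
$P \left(-155 - 38\right) + O{\left(-8,-3 \right)} = 232 \left(-155 - 38\right) + 10 = 232 \left(-193\right) + 10 = -44776 + 10 = -44766$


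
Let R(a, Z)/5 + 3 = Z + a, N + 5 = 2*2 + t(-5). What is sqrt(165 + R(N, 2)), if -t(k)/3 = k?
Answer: sqrt(230) ≈ 15.166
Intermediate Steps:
t(k) = -3*k
N = 14 (N = -5 + (2*2 - 3*(-5)) = -5 + (4 + 15) = -5 + 19 = 14)
R(a, Z) = -15 + 5*Z + 5*a (R(a, Z) = -15 + 5*(Z + a) = -15 + (5*Z + 5*a) = -15 + 5*Z + 5*a)
sqrt(165 + R(N, 2)) = sqrt(165 + (-15 + 5*2 + 5*14)) = sqrt(165 + (-15 + 10 + 70)) = sqrt(165 + 65) = sqrt(230)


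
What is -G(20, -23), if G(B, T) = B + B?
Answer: -40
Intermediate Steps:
G(B, T) = 2*B
-G(20, -23) = -2*20 = -1*40 = -40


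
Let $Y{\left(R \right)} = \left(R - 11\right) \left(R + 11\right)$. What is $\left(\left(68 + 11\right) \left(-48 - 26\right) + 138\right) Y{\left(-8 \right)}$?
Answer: $325356$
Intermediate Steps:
$Y{\left(R \right)} = \left(-11 + R\right) \left(11 + R\right)$
$\left(\left(68 + 11\right) \left(-48 - 26\right) + 138\right) Y{\left(-8 \right)} = \left(\left(68 + 11\right) \left(-48 - 26\right) + 138\right) \left(-121 + \left(-8\right)^{2}\right) = \left(79 \left(-74\right) + 138\right) \left(-121 + 64\right) = \left(-5846 + 138\right) \left(-57\right) = \left(-5708\right) \left(-57\right) = 325356$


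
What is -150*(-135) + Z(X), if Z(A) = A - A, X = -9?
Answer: 20250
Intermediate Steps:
Z(A) = 0
-150*(-135) + Z(X) = -150*(-135) + 0 = 20250 + 0 = 20250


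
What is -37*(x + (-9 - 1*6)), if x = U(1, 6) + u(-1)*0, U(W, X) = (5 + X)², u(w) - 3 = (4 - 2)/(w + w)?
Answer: -3922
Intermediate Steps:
u(w) = 3 + 1/w (u(w) = 3 + (4 - 2)/(w + w) = 3 + 2/((2*w)) = 3 + 2*(1/(2*w)) = 3 + 1/w)
x = 121 (x = (5 + 6)² + (3 + 1/(-1))*0 = 11² + (3 - 1)*0 = 121 + 2*0 = 121 + 0 = 121)
-37*(x + (-9 - 1*6)) = -37*(121 + (-9 - 1*6)) = -37*(121 + (-9 - 6)) = -37*(121 - 15) = -37*106 = -3922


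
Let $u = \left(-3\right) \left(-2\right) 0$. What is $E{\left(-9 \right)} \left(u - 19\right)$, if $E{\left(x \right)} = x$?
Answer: $171$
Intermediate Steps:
$u = 0$ ($u = 6 \cdot 0 = 0$)
$E{\left(-9 \right)} \left(u - 19\right) = - 9 \left(0 - 19\right) = \left(-9\right) \left(-19\right) = 171$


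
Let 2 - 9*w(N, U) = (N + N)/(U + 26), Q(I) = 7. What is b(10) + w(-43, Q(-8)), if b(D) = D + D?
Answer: 6092/297 ≈ 20.512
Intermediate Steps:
b(D) = 2*D
w(N, U) = 2/9 - 2*N/(9*(26 + U)) (w(N, U) = 2/9 - (N + N)/(9*(U + 26)) = 2/9 - 2*N/(9*(26 + U)))
b(10) + w(-43, Q(-8)) = 2*10 + 2*(26 + 7 - 1*(-43))/(9*(26 + 7)) = 20 + (2/9)*(26 + 7 + 43)/33 = 20 + (2/9)*(1/33)*76 = 20 + 152/297 = 6092/297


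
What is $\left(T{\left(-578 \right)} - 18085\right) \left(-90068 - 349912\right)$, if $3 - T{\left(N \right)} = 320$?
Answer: $8096511960$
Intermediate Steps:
$T{\left(N \right)} = -317$ ($T{\left(N \right)} = 3 - 320 = -317$)
$\left(T{\left(-578 \right)} - 18085\right) \left(-90068 - 349912\right) = \left(-317 - 18085\right) \left(-90068 - 349912\right) = \left(-18402\right) \left(-439980\right) = 8096511960$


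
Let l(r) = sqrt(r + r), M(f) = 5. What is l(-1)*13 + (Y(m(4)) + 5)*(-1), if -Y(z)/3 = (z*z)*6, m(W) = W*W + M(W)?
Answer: 7933 + 13*I*sqrt(2) ≈ 7933.0 + 18.385*I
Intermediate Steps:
l(r) = sqrt(2)*sqrt(r) (l(r) = sqrt(2*r) = sqrt(2)*sqrt(r))
m(W) = 5 + W**2 (m(W) = W*W + 5 = W**2 + 5 = 5 + W**2)
Y(z) = -18*z**2 (Y(z) = -3*z*z*6 = -3*z**2*6 = -18*z**2)
l(-1)*13 + (Y(m(4)) + 5)*(-1) = (sqrt(2)*sqrt(-1))*13 + (-18*(5 + 4**2)**2 + 5)*(-1) = (sqrt(2)*I)*13 + (-18*(5 + 16)**2 + 5)*(-1) = (I*sqrt(2))*13 + (-18*21**2 + 5)*(-1) = 13*I*sqrt(2) + (-18*441 + 5)*(-1) = 13*I*sqrt(2) + (-7938 + 5)*(-1) = 13*I*sqrt(2) - 7933*(-1) = 13*I*sqrt(2) + 7933 = 7933 + 13*I*sqrt(2)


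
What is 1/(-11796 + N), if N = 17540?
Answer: 1/5744 ≈ 0.00017409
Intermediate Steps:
1/(-11796 + N) = 1/(-11796 + 17540) = 1/5744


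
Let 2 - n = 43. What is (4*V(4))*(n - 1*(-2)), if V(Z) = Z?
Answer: -624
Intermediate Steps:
n = -41 (n = 2 - 1*43 = 2 - 43 = -41)
(4*V(4))*(n - 1*(-2)) = (4*4)*(-41 - 1*(-2)) = 16*(-41 + 2) = 16*(-39) = -624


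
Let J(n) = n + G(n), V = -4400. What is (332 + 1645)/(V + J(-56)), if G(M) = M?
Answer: -659/1504 ≈ -0.43816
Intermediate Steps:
J(n) = 2*n (J(n) = n + n = 2*n)
(332 + 1645)/(V + J(-56)) = (332 + 1645)/(-4400 + 2*(-56)) = 1977/(-4400 - 112) = 1977/(-4512) = 1977*(-1/4512) = -659/1504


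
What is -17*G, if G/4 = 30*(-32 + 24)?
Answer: 16320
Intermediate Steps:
G = -960 (G = 4*(30*(-32 + 24)) = 4*(30*(-8)) = 4*(-240) = -960)
-17*G = -17*(-960) = 16320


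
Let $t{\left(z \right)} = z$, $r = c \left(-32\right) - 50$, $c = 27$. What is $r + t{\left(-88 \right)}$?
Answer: $-1002$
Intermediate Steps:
$r = -914$ ($r = 27 \left(-32\right) - 50 = -864 - 50 = -914$)
$r + t{\left(-88 \right)} = -914 - 88 = -1002$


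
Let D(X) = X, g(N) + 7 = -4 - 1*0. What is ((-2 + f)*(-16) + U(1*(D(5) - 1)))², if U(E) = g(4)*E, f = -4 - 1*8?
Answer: 32400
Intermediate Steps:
g(N) = -11 (g(N) = -7 + (-4 - 1*0) = -7 + (-4 + 0) = -7 - 4 = -11)
f = -12 (f = -4 - 8 = -12)
U(E) = -11*E
((-2 + f)*(-16) + U(1*(D(5) - 1)))² = ((-2 - 12)*(-16) - 11*(5 - 1))² = (-14*(-16) - 11*4)² = (224 - 11*4)² = (224 - 44)² = 180² = 32400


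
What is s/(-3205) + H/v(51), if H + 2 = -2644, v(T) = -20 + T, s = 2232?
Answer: -8549622/99355 ≈ -86.051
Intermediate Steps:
H = -2646 (H = -2 - 2644 = -2646)
s/(-3205) + H/v(51) = 2232/(-3205) - 2646/(-20 + 51) = 2232*(-1/3205) - 2646/31 = -2232/3205 - 2646*1/31 = -2232/3205 - 2646/31 = -8549622/99355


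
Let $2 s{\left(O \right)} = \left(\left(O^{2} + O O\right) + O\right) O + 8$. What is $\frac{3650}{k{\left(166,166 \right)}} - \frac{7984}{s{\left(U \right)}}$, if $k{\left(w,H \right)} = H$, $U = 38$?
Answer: $\frac{50401839}{2307317} \approx 21.844$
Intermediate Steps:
$s{\left(O \right)} = 4 + \frac{O \left(O + 2 O^{2}\right)}{2}$ ($s{\left(O \right)} = \frac{\left(\left(O^{2} + O O\right) + O\right) O + 8}{2} = \frac{\left(\left(O^{2} + O^{2}\right) + O\right) O + 8}{2} = \frac{\left(2 O^{2} + O\right) O + 8}{2} = \frac{\left(O + 2 O^{2}\right) O + 8}{2} = \frac{O \left(O + 2 O^{2}\right) + 8}{2} = \frac{8 + O \left(O + 2 O^{2}\right)}{2} = 4 + \frac{O \left(O + 2 O^{2}\right)}{2}$)
$\frac{3650}{k{\left(166,166 \right)}} - \frac{7984}{s{\left(U \right)}} = \frac{3650}{166} - \frac{7984}{4 + 38^{3} + \frac{38^{2}}{2}} = 3650 \cdot \frac{1}{166} - \frac{7984}{4 + 54872 + \frac{1}{2} \cdot 1444} = \frac{1825}{83} - \frac{7984}{4 + 54872 + 722} = \frac{1825}{83} - \frac{7984}{55598} = \frac{1825}{83} - \frac{3992}{27799} = \frac{50401839}{2307317}$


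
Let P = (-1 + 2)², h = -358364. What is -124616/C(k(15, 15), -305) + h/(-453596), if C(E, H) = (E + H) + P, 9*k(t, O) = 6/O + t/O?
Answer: 57921347093/140954957 ≈ 410.92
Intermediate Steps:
P = 1 (P = 1² = 1)
k(t, O) = 2/(3*O) + t/(9*O) (k(t, O) = (6/O + t/O)/9 = 2/(3*O) + t/(9*O))
C(E, H) = 1 + E + H (C(E, H) = (E + H) + 1 = 1 + E + H)
-124616/C(k(15, 15), -305) + h/(-453596) = -124616/(1 + (⅑)*(6 + 15)/15 - 305) - 358364/(-453596) = -124616/(1 + (⅑)*(1/15)*21 - 305) - 358364*(-1/453596) = -124616/(1 + 7/45 - 305) + 89591/113399 = -124616/(-13673/45) + 89591/113399 = -124616*(-45/13673) + 89591/113399 = 5607720/13673 + 89591/113399 = 57921347093/140954957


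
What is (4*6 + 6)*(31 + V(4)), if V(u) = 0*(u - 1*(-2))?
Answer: 930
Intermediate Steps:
V(u) = 0 (V(u) = 0*(u + 2) = 0*(2 + u) = 0)
(4*6 + 6)*(31 + V(4)) = (4*6 + 6)*(31 + 0) = (24 + 6)*31 = 30*31 = 930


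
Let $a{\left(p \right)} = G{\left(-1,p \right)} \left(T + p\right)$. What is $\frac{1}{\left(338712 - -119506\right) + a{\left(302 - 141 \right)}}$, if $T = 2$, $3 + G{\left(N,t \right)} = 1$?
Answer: $\frac{1}{457892} \approx 2.1839 \cdot 10^{-6}$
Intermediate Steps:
$G{\left(N,t \right)} = -2$ ($G{\left(N,t \right)} = -3 + 1 = -2$)
$a{\left(p \right)} = -4 - 2 p$ ($a{\left(p \right)} = - 2 \left(2 + p\right) = -4 - 2 p$)
$\frac{1}{\left(338712 - -119506\right) + a{\left(302 - 141 \right)}} = \frac{1}{\left(338712 - -119506\right) - \left(4 + 2 \left(302 - 141\right)\right)} = \frac{1}{\left(338712 + 119506\right) - 326} = \frac{1}{458218 - 326} = \frac{1}{457892}$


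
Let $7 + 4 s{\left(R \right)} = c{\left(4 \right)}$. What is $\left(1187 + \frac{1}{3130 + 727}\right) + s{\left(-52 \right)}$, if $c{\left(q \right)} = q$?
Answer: $\frac{18301469}{15428} \approx 1186.3$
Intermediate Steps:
$s{\left(R \right)} = - \frac{3}{4}$ ($s{\left(R \right)} = - \frac{7}{4} + \frac{1}{4} \cdot 4 = - \frac{7}{4} + 1 = - \frac{3}{4}$)
$\left(1187 + \frac{1}{3130 + 727}\right) + s{\left(-52 \right)} = \left(1187 + \frac{1}{3130 + 727}\right) - \frac{3}{4} = \left(1187 + \frac{1}{3857}\right) - \frac{3}{4} = \frac{4578260}{3857} - \frac{3}{4} = \frac{18301469}{15428}$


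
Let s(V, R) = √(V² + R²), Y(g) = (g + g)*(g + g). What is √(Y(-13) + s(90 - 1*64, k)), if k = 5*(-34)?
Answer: √(676 + 2*√7394) ≈ 29.120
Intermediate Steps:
k = -170
Y(g) = 4*g² (Y(g) = (2*g)*(2*g) = 4*g²)
s(V, R) = √(R² + V²)
√(Y(-13) + s(90 - 1*64, k)) = √(4*(-13)² + √((-170)² + (90 - 1*64)²)) = √(4*169 + √(28900 + (90 - 64)²)) = √(676 + √(28900 + 26²)) = √(676 + √(28900 + 676)) = √(676 + √29576) = √(676 + 2*√7394)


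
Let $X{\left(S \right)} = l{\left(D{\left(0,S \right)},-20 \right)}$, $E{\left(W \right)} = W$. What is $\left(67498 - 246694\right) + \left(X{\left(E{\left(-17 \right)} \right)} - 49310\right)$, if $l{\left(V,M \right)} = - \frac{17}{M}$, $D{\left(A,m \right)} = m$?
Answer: $- \frac{4570103}{20} \approx -2.2851 \cdot 10^{5}$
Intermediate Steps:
$X{\left(S \right)} = \frac{17}{20}$ ($X{\left(S \right)} = - \frac{17}{-20} = \left(-17\right) \left(- \frac{1}{20}\right) = \frac{17}{20}$)
$\left(67498 - 246694\right) + \left(X{\left(E{\left(-17 \right)} \right)} - 49310\right) = \left(67498 - 246694\right) + \left(\frac{17}{20} - 49310\right) = -179196 + \left(\frac{17}{20} - 49310\right) = -179196 - \frac{986183}{20} = - \frac{4570103}{20}$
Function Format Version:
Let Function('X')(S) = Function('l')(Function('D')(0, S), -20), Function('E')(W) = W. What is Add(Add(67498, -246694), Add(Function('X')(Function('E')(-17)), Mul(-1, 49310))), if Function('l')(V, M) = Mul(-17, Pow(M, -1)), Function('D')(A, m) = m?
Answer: Rational(-4570103, 20) ≈ -2.2851e+5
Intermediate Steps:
Function('X')(S) = Rational(17, 20) (Function('X')(S) = Mul(-17, Pow(-20, -1)) = Mul(-17, Rational(-1, 20)) = Rational(17, 20))
Add(Add(67498, -246694), Add(Function('X')(Function('E')(-17)), Mul(-1, 49310))) = Add(Add(67498, -246694), Add(Rational(17, 20), Mul(-1, 49310))) = Add(-179196, Add(Rational(17, 20), -49310)) = Add(-179196, Rational(-986183, 20)) = Rational(-4570103, 20)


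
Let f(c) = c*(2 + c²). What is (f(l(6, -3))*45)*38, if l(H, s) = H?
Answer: 389880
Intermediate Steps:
(f(l(6, -3))*45)*38 = ((6*(2 + 6²))*45)*38 = ((6*(2 + 36))*45)*38 = ((6*38)*45)*38 = (228*45)*38 = 10260*38 = 389880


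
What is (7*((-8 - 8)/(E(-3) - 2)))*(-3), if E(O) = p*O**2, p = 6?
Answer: 84/13 ≈ 6.4615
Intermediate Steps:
E(O) = 6*O**2
(7*((-8 - 8)/(E(-3) - 2)))*(-3) = (7*((-8 - 8)/(6*(-3)**2 - 2)))*(-3) = (7*(-16/(6*9 - 2)))*(-3) = (7*(-16/(54 - 2)))*(-3) = (7*(-16/52))*(-3) = (7*(-16*1/52))*(-3) = (7*(-4/13))*(-3) = -28/13*(-3) = 84/13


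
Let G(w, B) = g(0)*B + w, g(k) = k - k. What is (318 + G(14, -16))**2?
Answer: 110224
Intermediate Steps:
g(k) = 0
G(w, B) = w (G(w, B) = 0*B + w = 0 + w = w)
(318 + G(14, -16))**2 = (318 + 14)**2 = 332**2 = 110224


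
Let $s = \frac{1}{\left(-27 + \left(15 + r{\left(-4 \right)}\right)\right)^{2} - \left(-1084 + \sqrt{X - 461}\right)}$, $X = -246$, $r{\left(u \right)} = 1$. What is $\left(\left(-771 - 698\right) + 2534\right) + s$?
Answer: $\frac{1547160785}{1452732} + \frac{i \sqrt{707}}{1452732} \approx 1065.0 + 1.8303 \cdot 10^{-5} i$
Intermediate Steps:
$s = \frac{1}{1205 - i \sqrt{707}}$ ($s = \frac{1}{\left(-27 + \left(15 + 1\right)\right)^{2} + \left(1084 - \sqrt{-246 - 461}\right)} = \frac{1}{\left(-27 + 16\right)^{2} + \left(1084 - \sqrt{-707}\right)} = \frac{1}{\left(-11\right)^{2} + \left(1084 - i \sqrt{707}\right)} = \frac{1}{121 + \left(1084 - i \sqrt{707}\right)} = \frac{1}{1205 - i \sqrt{707}} \approx 0.00082947 + 1.8303 \cdot 10^{-5} i$)
$\left(\left(-771 - 698\right) + 2534\right) + s = \left(\left(-771 - 698\right) + 2534\right) + \left(\frac{1205}{1452732} + \frac{i \sqrt{707}}{1452732}\right) = \left(-1469 + 2534\right) + \left(\frac{1205}{1452732} + \frac{i \sqrt{707}}{1452732}\right) = 1065 + \left(\frac{1205}{1452732} + \frac{i \sqrt{707}}{1452732}\right) = \frac{1547160785}{1452732} + \frac{i \sqrt{707}}{1452732}$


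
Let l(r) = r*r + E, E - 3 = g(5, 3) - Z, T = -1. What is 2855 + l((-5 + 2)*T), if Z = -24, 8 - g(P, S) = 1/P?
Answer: 14494/5 ≈ 2898.8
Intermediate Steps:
g(P, S) = 8 - 1/P
E = 174/5 (E = 3 + ((8 - 1/5) - 1*(-24)) = 3 + ((8 - 1*⅕) + 24) = 3 + ((8 - ⅕) + 24) = 3 + (39/5 + 24) = 3 + 159/5 = 174/5 ≈ 34.800)
l(r) = 174/5 + r² (l(r) = r*r + 174/5 = r² + 174/5 = 174/5 + r²)
2855 + l((-5 + 2)*T) = 2855 + (174/5 + ((-5 + 2)*(-1))²) = 2855 + (174/5 + (-3*(-1))²) = 2855 + (174/5 + 3²) = 2855 + (174/5 + 9) = 2855 + 219/5 = 14494/5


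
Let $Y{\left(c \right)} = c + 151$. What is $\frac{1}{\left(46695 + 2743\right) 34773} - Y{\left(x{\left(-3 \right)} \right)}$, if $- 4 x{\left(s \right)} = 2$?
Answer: $- \frac{129362844943}{859553787} \approx -150.5$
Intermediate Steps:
$x{\left(s \right)} = - \frac{1}{2}$ ($x{\left(s \right)} = \left(- \frac{1}{4}\right) 2 = - \frac{1}{2}$)
$Y{\left(c \right)} = 151 + c$
$\frac{1}{\left(46695 + 2743\right) 34773} - Y{\left(x{\left(-3 \right)} \right)} = \frac{1}{\left(46695 + 2743\right) 34773} - \left(151 - \frac{1}{2}\right) = \frac{1}{49438} \cdot \frac{1}{34773} - \frac{301}{2} = \frac{1}{1719107574} - \frac{301}{2} = - \frac{129362844943}{859553787}$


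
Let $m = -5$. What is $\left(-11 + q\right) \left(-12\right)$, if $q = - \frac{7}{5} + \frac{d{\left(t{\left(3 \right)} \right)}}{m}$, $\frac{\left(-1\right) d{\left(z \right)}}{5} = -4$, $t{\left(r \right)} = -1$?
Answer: $\frac{984}{5} \approx 196.8$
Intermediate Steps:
$d{\left(z \right)} = 20$ ($d{\left(z \right)} = \left(-5\right) \left(-4\right) = 20$)
$q = - \frac{27}{5}$ ($q = - \frac{7}{5} + \frac{20}{-5} = \left(-7\right) \frac{1}{5} + 20 \left(- \frac{1}{5}\right) = - \frac{7}{5} - 4 = - \frac{27}{5} \approx -5.4$)
$\left(-11 + q\right) \left(-12\right) = \left(-11 - \frac{27}{5}\right) \left(-12\right) = \left(- \frac{82}{5}\right) \left(-12\right) = \frac{984}{5}$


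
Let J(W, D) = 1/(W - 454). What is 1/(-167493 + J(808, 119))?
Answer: -354/59292521 ≈ -5.9704e-6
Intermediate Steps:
J(W, D) = 1/(-454 + W)
1/(-167493 + J(808, 119)) = 1/(-167493 + 1/(-454 + 808)) = 1/(-167493 + 1/354) = 1/(-59292521/354) = -354/59292521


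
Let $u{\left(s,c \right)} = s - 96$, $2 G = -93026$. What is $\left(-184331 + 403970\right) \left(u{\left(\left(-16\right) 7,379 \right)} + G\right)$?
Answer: $-10261753719$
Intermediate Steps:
$G = -46513$ ($G = \frac{1}{2} \left(-93026\right) = -46513$)
$u{\left(s,c \right)} = -96 + s$
$\left(-184331 + 403970\right) \left(u{\left(\left(-16\right) 7,379 \right)} + G\right) = \left(-184331 + 403970\right) \left(\left(-96 - 112\right) - 46513\right) = 219639 \left(\left(-96 - 112\right) - 46513\right) = 219639 \left(-208 - 46513\right) = 219639 \left(-46721\right) = -10261753719$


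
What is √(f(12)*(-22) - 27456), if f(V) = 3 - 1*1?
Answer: 50*I*√11 ≈ 165.83*I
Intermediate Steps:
f(V) = 2 (f(V) = 3 - 1 = 2)
√(f(12)*(-22) - 27456) = √(2*(-22) - 27456) = √(-44 - 27456) = √(-27500) = 50*I*√11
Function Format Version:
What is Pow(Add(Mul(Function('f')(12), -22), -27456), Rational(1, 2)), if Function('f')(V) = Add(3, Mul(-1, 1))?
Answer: Mul(50, I, Pow(11, Rational(1, 2))) ≈ Mul(165.83, I)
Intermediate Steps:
Function('f')(V) = 2 (Function('f')(V) = Add(3, -1) = 2)
Pow(Add(Mul(Function('f')(12), -22), -27456), Rational(1, 2)) = Pow(Add(Mul(2, -22), -27456), Rational(1, 2)) = Pow(Add(-44, -27456), Rational(1, 2)) = Pow(-27500, Rational(1, 2)) = Mul(50, I, Pow(11, Rational(1, 2)))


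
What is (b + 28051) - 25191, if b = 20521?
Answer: 23381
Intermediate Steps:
(b + 28051) - 25191 = (20521 + 28051) - 25191 = 48572 - 25191 = 23381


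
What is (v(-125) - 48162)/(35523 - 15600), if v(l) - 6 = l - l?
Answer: -16052/6641 ≈ -2.4171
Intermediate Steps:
v(l) = 6 (v(l) = 6 + (l - l) = 6 + 0 = 6)
(v(-125) - 48162)/(35523 - 15600) = (6 - 48162)/(35523 - 15600) = -48156/19923 = -48156*1/19923 = -16052/6641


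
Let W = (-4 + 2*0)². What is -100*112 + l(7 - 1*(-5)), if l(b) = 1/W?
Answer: -179199/16 ≈ -11200.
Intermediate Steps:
W = 16 (W = (-4 + 0)² = (-4)² = 16)
l(b) = 1/16
-100*112 + l(7 - 1*(-5)) = -100*112 + 1/16 = -11200 + 1/16 = -179199/16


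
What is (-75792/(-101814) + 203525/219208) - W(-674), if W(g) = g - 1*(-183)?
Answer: 1832615262213/3719740552 ≈ 492.67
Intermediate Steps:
W(g) = 183 + g (W(g) = g + 183 = 183 + g)
(-75792/(-101814) + 203525/219208) - W(-674) = (-75792/(-101814) + 203525/219208) - (183 - 674) = (-75792*(-1/101814) + 203525*(1/219208)) - 1*(-491) = (12632/16969 + 203525/219208) + 491 = 6222651181/3719740552 + 491 = 1832615262213/3719740552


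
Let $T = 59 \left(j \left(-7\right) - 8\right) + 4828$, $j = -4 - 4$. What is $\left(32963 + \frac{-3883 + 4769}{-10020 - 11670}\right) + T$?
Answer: $\frac{440555992}{10845} \approx 40623.0$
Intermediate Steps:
$j = -8$
$T = 7660$ ($T = 59 \left(\left(-8\right) \left(-7\right) - 8\right) + 4828 = 59 \left(56 - 8\right) + 4828 = 59 \cdot 48 + 4828 = 2832 + 4828 = 7660$)
$\left(32963 + \frac{-3883 + 4769}{-10020 - 11670}\right) + T = \left(32963 + \frac{-3883 + 4769}{-10020 - 11670}\right) + 7660 = \left(32963 + \frac{886}{-21690}\right) + 7660 = \left(32963 + 886 \left(- \frac{1}{21690}\right)\right) + 7660 = \left(32963 - \frac{443}{10845}\right) + 7660 = \frac{357483292}{10845} + 7660 = \frac{440555992}{10845}$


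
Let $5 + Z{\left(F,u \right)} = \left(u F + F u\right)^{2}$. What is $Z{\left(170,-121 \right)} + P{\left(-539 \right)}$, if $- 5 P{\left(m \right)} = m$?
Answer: $\frac{8462498514}{5} \approx 1.6925 \cdot 10^{9}$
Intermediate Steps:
$P{\left(m \right)} = - \frac{m}{5}$
$Z{\left(F,u \right)} = -5 + 4 F^{2} u^{2}$ ($Z{\left(F,u \right)} = -5 + \left(u F + F u\right)^{2} = -5 + \left(F u + F u\right)^{2} = -5 + \left(2 F u\right)^{2} = -5 + 4 F^{2} u^{2}$)
$Z{\left(170,-121 \right)} + P{\left(-539 \right)} = \left(-5 + 4 \cdot 170^{2} \left(-121\right)^{2}\right) - - \frac{539}{5} = \left(-5 + 4 \cdot 28900 \cdot 14641\right) + \frac{539}{5} = \left(-5 + 1692499600\right) + \frac{539}{5} = 1692499595 + \frac{539}{5} = \frac{8462498514}{5}$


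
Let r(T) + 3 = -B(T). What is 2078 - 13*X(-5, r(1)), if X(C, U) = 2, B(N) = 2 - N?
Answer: 2052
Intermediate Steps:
r(T) = -5 + T (r(T) = -3 - (2 - T) = -3 + (-2 + T) = -5 + T)
2078 - 13*X(-5, r(1)) = 2078 - 13*2 = 2078 - 26 = 2052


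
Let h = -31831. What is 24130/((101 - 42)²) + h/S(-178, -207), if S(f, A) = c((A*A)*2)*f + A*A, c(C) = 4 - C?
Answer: 368990869819/53246702261 ≈ 6.9298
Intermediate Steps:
S(f, A) = A² + f*(4 - 2*A²) (S(f, A) = (4 - A*A*2)*f + A*A = (4 - A²*2)*f + A² = (4 - 2*A²)*f + A² = f*(4 - 2*A²) + A² = A² + f*(4 - 2*A²))
24130/((101 - 42)²) + h/S(-178, -207) = 24130/((101 - 42)²) - 31831/((-207)² - 2*(-178)*(-2 + (-207)²)) = 24130/(59²) - 31831/(42849 - 2*(-178)*(-2 + 42849)) = 24130/3481 - 31831/(42849 - 2*(-178)*42847) = 24130*(1/3481) - 31831/(42849 + 15253532) = 24130/3481 - 31831/15296381 = 368990869819/53246702261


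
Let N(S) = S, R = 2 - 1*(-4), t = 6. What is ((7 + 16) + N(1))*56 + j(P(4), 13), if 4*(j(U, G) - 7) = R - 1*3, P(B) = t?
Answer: 5407/4 ≈ 1351.8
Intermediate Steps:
R = 6 (R = 2 + 4 = 6)
P(B) = 6
j(U, G) = 31/4 (j(U, G) = 7 + (6 - 1*3)/4 = 7 + (6 - 3)/4 = 7 + (¼)*3 = 7 + ¾ = 31/4)
((7 + 16) + N(1))*56 + j(P(4), 13) = ((7 + 16) + 1)*56 + 31/4 = (23 + 1)*56 + 31/4 = 24*56 + 31/4 = 1344 + 31/4 = 5407/4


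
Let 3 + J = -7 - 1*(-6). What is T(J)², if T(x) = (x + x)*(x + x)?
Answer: 4096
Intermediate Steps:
J = -4 (J = -3 + (-7 - 1*(-6)) = -3 + (-7 + 6) = -3 - 1 = -4)
T(x) = 4*x² (T(x) = (2*x)*(2*x) = 4*x²)
T(J)² = (4*(-4)²)² = (4*16)² = 64² = 4096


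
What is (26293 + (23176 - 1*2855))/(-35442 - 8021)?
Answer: -46614/43463 ≈ -1.0725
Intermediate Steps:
(26293 + (23176 - 1*2855))/(-35442 - 8021) = (26293 + (23176 - 2855))/(-43463) = (26293 + 20321)*(-1/43463) = 46614*(-1/43463) = -46614/43463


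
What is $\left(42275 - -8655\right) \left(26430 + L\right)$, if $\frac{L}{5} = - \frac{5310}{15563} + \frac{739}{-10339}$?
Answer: $\frac{216575230847890750}{160905857} \approx 1.346 \cdot 10^{9}$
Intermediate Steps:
$L = - \frac{332005735}{160905857}$ ($L = 5 \left(- \frac{5310}{15563} + \frac{739}{-10339}\right) = 5 \left(\left(-5310\right) \frac{1}{15563} + 739 \left(- \frac{1}{10339}\right)\right) = 5 \left(- \frac{5310}{15563} - \frac{739}{10339}\right) = 5 \left(- \frac{66401147}{160905857}\right) = - \frac{332005735}{160905857} \approx -2.0634$)
$\left(42275 - -8655\right) \left(26430 + L\right) = \left(42275 - -8655\right) \left(26430 - \frac{332005735}{160905857}\right) = \left(42275 + \left(-13790 + 22445\right)\right) \frac{4252409794775}{160905857} = \left(42275 + 8655\right) \frac{4252409794775}{160905857} = 50930 \cdot \frac{4252409794775}{160905857} = \frac{216575230847890750}{160905857}$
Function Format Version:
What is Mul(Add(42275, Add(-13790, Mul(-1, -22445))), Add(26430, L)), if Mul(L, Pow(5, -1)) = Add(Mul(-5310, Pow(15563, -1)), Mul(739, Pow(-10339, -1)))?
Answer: Rational(216575230847890750, 160905857) ≈ 1.3460e+9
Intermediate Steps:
L = Rational(-332005735, 160905857) (L = Mul(5, Add(Mul(-5310, Pow(15563, -1)), Mul(739, Pow(-10339, -1)))) = Mul(5, Add(Mul(-5310, Rational(1, 15563)), Mul(739, Rational(-1, 10339)))) = Mul(5, Add(Rational(-5310, 15563), Rational(-739, 10339))) = Mul(5, Rational(-66401147, 160905857)) = Rational(-332005735, 160905857) ≈ -2.0634)
Mul(Add(42275, Add(-13790, Mul(-1, -22445))), Add(26430, L)) = Mul(Add(42275, Add(-13790, Mul(-1, -22445))), Add(26430, Rational(-332005735, 160905857))) = Mul(Add(42275, Add(-13790, 22445)), Rational(4252409794775, 160905857)) = Mul(Add(42275, 8655), Rational(4252409794775, 160905857)) = Mul(50930, Rational(4252409794775, 160905857)) = Rational(216575230847890750, 160905857)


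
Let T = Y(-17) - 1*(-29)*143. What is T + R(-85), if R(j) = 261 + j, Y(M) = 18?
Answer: 4341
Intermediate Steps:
T = 4165 (T = 18 - 1*(-29)*143 = 18 + 29*143 = 18 + 4147 = 4165)
T + R(-85) = 4165 + (261 - 85) = 4165 + 176 = 4341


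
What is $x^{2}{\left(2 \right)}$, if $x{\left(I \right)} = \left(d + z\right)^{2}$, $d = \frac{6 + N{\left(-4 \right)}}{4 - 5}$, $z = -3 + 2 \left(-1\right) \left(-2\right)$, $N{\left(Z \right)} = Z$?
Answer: $1$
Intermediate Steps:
$z = 1$ ($z = -3 - -4 = -3 + 4 = 1$)
$d = -2$ ($d = \frac{6 - 4}{4 - 5} = \frac{2}{-1} = 2 \left(-1\right) = -2$)
$x{\left(I \right)} = 1$ ($x{\left(I \right)} = \left(-2 + 1\right)^{2} = \left(-1\right)^{2} = 1$)
$x^{2}{\left(2 \right)} = 1^{2} = 1$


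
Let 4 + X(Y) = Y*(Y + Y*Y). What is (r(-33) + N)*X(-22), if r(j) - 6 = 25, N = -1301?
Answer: 12913360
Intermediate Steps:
r(j) = 31 (r(j) = 6 + 25 = 31)
X(Y) = -4 + Y*(Y + Y**2) (X(Y) = -4 + Y*(Y + Y*Y) = -4 + Y*(Y + Y**2))
(r(-33) + N)*X(-22) = (31 - 1301)*(-4 + (-22)**2 + (-22)**3) = -1270*(-4 + 484 - 10648) = -1270*(-10168) = 12913360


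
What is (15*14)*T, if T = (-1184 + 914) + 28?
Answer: -50820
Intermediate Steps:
T = -242 (T = -270 + 28 = -242)
(15*14)*T = (15*14)*(-242) = 210*(-242) = -50820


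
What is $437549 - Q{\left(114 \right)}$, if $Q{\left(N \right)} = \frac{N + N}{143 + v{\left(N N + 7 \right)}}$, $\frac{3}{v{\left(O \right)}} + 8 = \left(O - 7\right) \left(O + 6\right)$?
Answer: $\frac{10578272402399371}{24176288711} \approx 4.3755 \cdot 10^{5}$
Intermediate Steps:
$v{\left(O \right)} = \frac{3}{-8 + \left(-7 + O\right) \left(6 + O\right)}$ ($v{\left(O \right)} = \frac{3}{-8 + \left(O - 7\right) \left(O + 6\right)} = \frac{3}{-8 + \left(-7 + O\right) \left(6 + O\right)}$)
$Q{\left(N \right)} = \frac{2 N}{143 + \frac{3}{-57 + \left(7 + N^{2}\right)^{2} - N^{2}}}$ ($Q{\left(N \right)} = \frac{N + N}{143 + \frac{3}{-50 + \left(N N + 7\right)^{2} - \left(N N + 7\right)}} = \frac{2 N}{143 + \frac{3}{-50 + \left(N^{2} + 7\right)^{2} - \left(N^{2} + 7\right)}} = \frac{2 N}{143 + \frac{3}{-50 + \left(7 + N^{2}\right)^{2} - \left(7 + N^{2}\right)}} = \frac{2 N}{143 + \frac{3}{-57 + \left(7 + N^{2}\right)^{2} - N^{2}}}$)
$437549 - Q{\left(114 \right)} = 437549 - 2 \cdot 114 \frac{1}{-1141 + 143 \cdot 114^{4} + 1859 \cdot 114^{2}} \left(-8 + 114^{4} + 13 \cdot 114^{2}\right) = 437549 - 2 \cdot 114 \frac{1}{-1141 + 143 \cdot 168896016 + 1859 \cdot 12996} \left(-8 + 168896016 + 13 \cdot 12996\right) = 437549 - 2 \cdot 114 \frac{1}{-1141 + 24152130288 + 24159564} \left(-8 + 168896016 + 168948\right) = 437549 - 2 \cdot 114 \cdot \frac{1}{24176288711} \cdot 169064956 = 437549 - \frac{38546809968}{24176288711} = \frac{10578272402399371}{24176288711}$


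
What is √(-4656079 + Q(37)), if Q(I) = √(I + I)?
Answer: √(-4656079 + √74) ≈ 2157.8*I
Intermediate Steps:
Q(I) = √2*√I (Q(I) = √(2*I) = √2*√I)
√(-4656079 + Q(37)) = √(-4656079 + √2*√37) = √(-4656079 + √74)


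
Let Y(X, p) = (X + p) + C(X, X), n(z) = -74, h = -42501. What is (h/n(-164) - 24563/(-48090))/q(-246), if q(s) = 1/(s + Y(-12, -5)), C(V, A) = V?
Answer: -4018321120/25419 ≈ -1.5808e+5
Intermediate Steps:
Y(X, p) = p + 2*X (Y(X, p) = (X + p) + X = p + 2*X)
q(s) = 1/(-29 + s) (q(s) = 1/(s + (-5 + 2*(-12))) = 1/(s + (-5 - 24)) = 1/(s - 29) = 1/(-29 + s))
(h/n(-164) - 24563/(-48090))/q(-246) = (-42501/(-74) - 24563/(-48090))/(1/(-29 - 246)) = (-42501*(-1/74) - 24563*(-1/48090))/(1/(-275)) = (42501/74 + 3509/6870)/(-1/275) = (73060384/127095)*(-275) = -4018321120/25419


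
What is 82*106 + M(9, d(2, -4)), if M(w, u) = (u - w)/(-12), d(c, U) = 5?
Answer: 26077/3 ≈ 8692.3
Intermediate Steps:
M(w, u) = -u/12 + w/12 (M(w, u) = (u - w)*(-1/12) = -u/12 + w/12)
82*106 + M(9, d(2, -4)) = 82*106 + (-1/12*5 + (1/12)*9) = 8692 + (-5/12 + ¾) = 8692 + ⅓ = 26077/3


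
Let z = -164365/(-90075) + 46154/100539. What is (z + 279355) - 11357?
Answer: 161801605614229/603736695 ≈ 2.6800e+5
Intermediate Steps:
z = 1378827619/603736695 (z = -164365*(-1/90075) + 46154*(1/100539) = 32873/18015 + 46154/100539 = 1378827619/603736695 ≈ 2.2838)
(z + 279355) - 11357 = (1378827619/603736695 + 279355) - 11357 = 168658243259344/603736695 - 11357 = 161801605614229/603736695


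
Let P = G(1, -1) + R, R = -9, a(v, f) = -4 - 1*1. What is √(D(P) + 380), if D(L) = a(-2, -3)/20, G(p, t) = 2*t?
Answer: 7*√31/2 ≈ 19.487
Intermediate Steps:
a(v, f) = -5 (a(v, f) = -4 - 1 = -5)
P = -11 (P = 2*(-1) - 9 = -2 - 9 = -11)
D(L) = -¼ (D(L) = -5/20 = -5*1/20 = -¼)
√(D(P) + 380) = √(-¼ + 380) = √(1519/4) = 7*√31/2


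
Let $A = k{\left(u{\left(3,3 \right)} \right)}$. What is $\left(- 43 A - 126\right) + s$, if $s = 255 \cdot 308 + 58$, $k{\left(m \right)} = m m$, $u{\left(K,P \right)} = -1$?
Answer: $78429$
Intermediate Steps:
$k{\left(m \right)} = m^{2}$
$A = 1$ ($A = \left(-1\right)^{2} = 1$)
$s = 78598$ ($s = 78540 + 58 = 78598$)
$\left(- 43 A - 126\right) + s = \left(\left(-43\right) 1 - 126\right) + 78598 = \left(-43 - 126\right) + 78598 = -169 + 78598 = 78429$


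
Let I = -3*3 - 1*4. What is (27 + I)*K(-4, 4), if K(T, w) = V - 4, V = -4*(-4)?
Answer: 168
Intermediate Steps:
V = 16
I = -13 (I = -9 - 4 = -13)
K(T, w) = 12 (K(T, w) = 16 - 4 = 12)
(27 + I)*K(-4, 4) = (27 - 13)*12 = 14*12 = 168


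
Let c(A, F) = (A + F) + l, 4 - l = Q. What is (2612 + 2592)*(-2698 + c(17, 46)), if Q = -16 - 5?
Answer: -13582440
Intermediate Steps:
Q = -21
l = 25 (l = 4 - 1*(-21) = 4 + 21 = 25)
c(A, F) = 25 + A + F (c(A, F) = (A + F) + 25 = 25 + A + F)
(2612 + 2592)*(-2698 + c(17, 46)) = (2612 + 2592)*(-2698 + (25 + 17 + 46)) = 5204*(-2698 + 88) = 5204*(-2610) = -13582440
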